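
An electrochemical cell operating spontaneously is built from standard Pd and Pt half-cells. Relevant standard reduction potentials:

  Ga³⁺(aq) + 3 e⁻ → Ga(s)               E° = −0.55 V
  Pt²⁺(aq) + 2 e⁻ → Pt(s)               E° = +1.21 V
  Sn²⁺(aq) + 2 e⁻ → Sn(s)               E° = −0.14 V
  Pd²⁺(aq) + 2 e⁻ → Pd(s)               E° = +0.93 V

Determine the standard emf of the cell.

Of the two couples in this cell, the one with the more positive reduction potential is reduced at the cathode: here that is Pt²⁺/Pt (+1.21 V); Pd²⁺/Pd (+0.93 V) is the anode.
E°cell = E°(cathode) − E°(anode) = +1.21 − (+0.93) = +0.28 V.

+0.28 V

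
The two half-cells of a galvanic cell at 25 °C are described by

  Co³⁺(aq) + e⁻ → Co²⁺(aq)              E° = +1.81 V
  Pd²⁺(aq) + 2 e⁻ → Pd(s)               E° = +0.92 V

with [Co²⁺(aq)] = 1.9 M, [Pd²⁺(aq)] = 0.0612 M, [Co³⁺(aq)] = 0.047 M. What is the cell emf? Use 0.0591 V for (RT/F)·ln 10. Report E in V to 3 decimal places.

The Co³⁺/Co²⁺ couple has the more positive E°, so it is the cathode; Pd²⁺/Pd is the anode.
E°cell = E°cat − E°an = +1.81 − (+0.92) = +0.89 V; n = 2.
Balancing gives 2 Co³⁺(aq) + Pd(s) → 2 Co²⁺(aq) + Pd²⁺(aq); hence Q = ([Co²⁺(aq)]^2·[Pd²⁺(aq)]) / [Co³⁺(aq)]^2 = 100 (log Q = 2.000).
Applying E = E° − (RT ln10/nF)·log Q gives +0.89 − (0.0591/2)(2.000) = +0.831 V.

+0.831 V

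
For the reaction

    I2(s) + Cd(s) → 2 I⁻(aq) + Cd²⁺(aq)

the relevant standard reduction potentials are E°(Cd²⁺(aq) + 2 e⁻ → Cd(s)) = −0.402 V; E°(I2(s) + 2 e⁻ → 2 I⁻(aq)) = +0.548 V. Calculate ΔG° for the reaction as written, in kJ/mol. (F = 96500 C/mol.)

−183 kJ/mol

In the reaction as written I2(s) is reduced, so the I₂/I⁻ couple is the cathode and Cd²⁺/Cd is the anode.
E°cell = +0.548 − (−0.402) = +0.950 V; balancing electrons gives n = 2.
ΔG° = −nFE°cell = −(2)(96500)(+0.950) J/mol = −183 kJ/mol.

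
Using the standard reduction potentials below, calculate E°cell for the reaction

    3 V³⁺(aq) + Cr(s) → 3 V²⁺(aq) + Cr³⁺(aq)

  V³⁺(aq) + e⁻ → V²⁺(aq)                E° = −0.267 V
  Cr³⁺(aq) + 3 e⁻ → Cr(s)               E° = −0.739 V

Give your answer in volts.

+0.472 V

V³⁺(aq) gains electrons, so the V³⁺/V²⁺ couple is the cathode; the Cr³⁺/Cr couple is the anode.
E°cell = E°(cathode) − E°(anode) = −0.267 − (−0.739) = +0.472 V.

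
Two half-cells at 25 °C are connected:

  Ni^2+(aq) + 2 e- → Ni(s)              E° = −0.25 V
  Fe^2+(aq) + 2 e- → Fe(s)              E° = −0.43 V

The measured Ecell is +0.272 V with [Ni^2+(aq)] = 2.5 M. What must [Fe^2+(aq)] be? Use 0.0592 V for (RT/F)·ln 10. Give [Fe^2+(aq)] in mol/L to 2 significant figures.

0.0019 M

With Ni²⁺/Ni at the cathode and Fe²⁺/Fe at the anode, E°cell = −0.25 − (−0.43) = +0.18 V (n = 2).
From the Nernst equation, log Q = n(E° − E)/0.0592 = 2·(+0.18 − (+0.272))/0.0592 = −3.108.
The balanced reaction is Ni^2+(aq) + Fe(s) → Ni(s) + Fe^2+(aq), so Q = [Fe^2+(aq)] / [Ni^2+(aq)].
Solving for the unknown gives log [Fe^2+(aq)] = −2.710, so [Fe^2+(aq)] ≈ 0.0019 M.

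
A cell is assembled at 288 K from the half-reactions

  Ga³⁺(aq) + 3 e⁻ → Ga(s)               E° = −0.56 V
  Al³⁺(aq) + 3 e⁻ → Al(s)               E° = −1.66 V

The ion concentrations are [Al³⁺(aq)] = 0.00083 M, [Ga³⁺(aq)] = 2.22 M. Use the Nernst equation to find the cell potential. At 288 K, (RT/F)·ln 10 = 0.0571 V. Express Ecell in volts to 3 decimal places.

+1.165 V

Ga³⁺/Ga is reduced (cathode, E° = −0.56 V) and Al³⁺/Al is oxidized (anode).
The standard potential is −0.56 − (−1.66) = +1.10 V and the balanced reaction transfers n = 3 electrons.
For the overall reaction Ga³⁺(aq) + Al(s) → Ga(s) + Al³⁺(aq), Q = [Al³⁺(aq)] / [Ga³⁺(aq)] = 0.000374, giving log Q = −3.427.
E = E° − (0.0571/n)·log Q = +1.10 − (0.0571/3)(−3.427) = +1.165 V.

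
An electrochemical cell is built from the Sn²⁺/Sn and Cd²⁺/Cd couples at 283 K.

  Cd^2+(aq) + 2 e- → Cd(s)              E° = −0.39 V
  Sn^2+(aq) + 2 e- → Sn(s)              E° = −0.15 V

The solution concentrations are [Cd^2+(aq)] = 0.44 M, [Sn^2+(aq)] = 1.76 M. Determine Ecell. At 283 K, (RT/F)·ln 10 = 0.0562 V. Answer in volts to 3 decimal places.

+0.257 V

Sn²⁺/Sn is reduced (cathode, E° = −0.15 V) and Cd²⁺/Cd is oxidized (anode).
E°cell = −0.15 − (−0.39) = +0.24 V, with n = 2 electrons transferred.
Balancing gives Sn^2+(aq) + Cd(s) → Sn(s) + Cd^2+(aq); hence Q = [Cd^2+(aq)] / [Sn^2+(aq)] = 0.25 (log Q = −0.602).
Applying E = E° − (RT ln10/nF)·log Q gives +0.24 − (0.0562/2)(−0.602) = +0.257 V.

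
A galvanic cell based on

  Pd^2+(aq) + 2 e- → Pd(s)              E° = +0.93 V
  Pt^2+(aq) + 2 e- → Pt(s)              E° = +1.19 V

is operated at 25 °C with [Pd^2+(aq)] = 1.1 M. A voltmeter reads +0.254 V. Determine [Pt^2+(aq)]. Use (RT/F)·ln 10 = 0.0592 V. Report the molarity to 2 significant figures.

The Pt²⁺/Pt couple has the larger reduction potential, so it is the cathode: E°cell = +1.19 − (+0.93) = +0.26 V and n = 2.
From the Nernst equation, log Q = n(E° − E)/0.0592 = 2·(+0.26 − (+0.254))/0.0592 = 0.203.
The balanced reaction is Pt^2+(aq) + Pd(s) → Pt(s) + Pd^2+(aq), so Q = [Pd^2+(aq)] / [Pt^2+(aq)].
Isolating [Pt^2+(aq)] in Q = 10^{0.203} yields log [Pt^2+(aq)] = −0.162, i.e. 0.69 M.

0.69 M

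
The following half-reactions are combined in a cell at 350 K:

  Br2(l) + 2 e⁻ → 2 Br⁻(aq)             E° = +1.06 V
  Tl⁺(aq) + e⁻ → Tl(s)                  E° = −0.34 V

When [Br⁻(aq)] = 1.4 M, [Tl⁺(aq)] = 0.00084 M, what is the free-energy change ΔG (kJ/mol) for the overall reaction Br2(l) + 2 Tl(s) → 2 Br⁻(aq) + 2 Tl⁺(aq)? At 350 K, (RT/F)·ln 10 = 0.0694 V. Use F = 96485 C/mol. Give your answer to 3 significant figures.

−309 kJ/mol

E°cell = +1.06 − (−0.34) = +1.40 V; the balanced reaction transfers n = 2 electrons.
Here Q = [Br⁻(aq)]^2·[Tl⁺(aq)]^2 = 1.38×10^−6 (log Q = −5.859), giving E = +1.40 − (0.0694/2)·(−5.859) = +1.6033 V.
Then ΔG = −nFE = −2 × 96485 × +1.6033 J/mol = −309 kJ/mol.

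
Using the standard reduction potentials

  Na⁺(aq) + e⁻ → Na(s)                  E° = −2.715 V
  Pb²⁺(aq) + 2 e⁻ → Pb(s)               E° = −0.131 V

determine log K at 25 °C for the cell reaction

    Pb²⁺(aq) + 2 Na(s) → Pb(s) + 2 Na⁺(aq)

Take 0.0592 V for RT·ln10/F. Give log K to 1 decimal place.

The Pb²⁺/Pb couple is reduced (cathode); E°cell = −0.131 − (−2.715) = +2.584 V with n = 2.
At equilibrium E = 0, so log K = nE°cell / 0.0592 = (2)(+2.584) / 0.0592 = 87.3.

log K = 87.3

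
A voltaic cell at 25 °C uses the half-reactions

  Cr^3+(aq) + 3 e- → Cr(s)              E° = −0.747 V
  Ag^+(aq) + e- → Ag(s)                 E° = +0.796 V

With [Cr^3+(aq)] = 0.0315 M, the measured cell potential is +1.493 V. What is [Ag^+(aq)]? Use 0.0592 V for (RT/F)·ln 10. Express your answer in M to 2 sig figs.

0.045 M

Ag⁺/Ag is the cathode (higher E°); E°cell = +0.796 − (−0.747) = +1.543 V with n = 3.
Since E = E° − (0.0592/n)·log Q, log Q = n(E° − E)/0.0592 = 2.534.
Balancing electrons gives 3 Ag^+(aq) + Cr(s) → 3 Ag(s) + Cr^3+(aq); thus Q = [Cr^3+(aq)] / [Ag^+(aq)]^3.
Substituting the known concentrations and solving, log [Ag^+(aq)] = −1.345 and [Ag^+(aq)] = 0.045 M.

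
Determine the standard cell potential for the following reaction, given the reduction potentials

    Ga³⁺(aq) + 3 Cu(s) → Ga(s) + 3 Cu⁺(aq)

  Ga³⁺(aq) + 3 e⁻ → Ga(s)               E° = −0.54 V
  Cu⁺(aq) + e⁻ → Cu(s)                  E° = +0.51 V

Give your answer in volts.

−1.05 V

Ga³⁺(aq) gains electrons, so the Ga³⁺/Ga couple is the cathode; the Cu⁺/Cu couple is the anode.
E°cell = E°(cathode) − E°(anode) = −0.54 − (+0.51) = −1.05 V.
The negative E°cell means the reaction is non-spontaneous in the direction written.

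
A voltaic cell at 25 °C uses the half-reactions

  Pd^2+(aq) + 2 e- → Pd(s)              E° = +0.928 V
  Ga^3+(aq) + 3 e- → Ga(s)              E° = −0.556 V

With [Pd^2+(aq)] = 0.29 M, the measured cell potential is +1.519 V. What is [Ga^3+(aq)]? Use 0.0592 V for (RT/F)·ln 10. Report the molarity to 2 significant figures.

0.0026 M

The Pd²⁺/Pd couple has the larger reduction potential, so it is the cathode: E°cell = +0.928 − (−0.556) = +1.484 V and n = 6.
Rearranging E = E° − (0.0592/n)·log Q gives log Q = 6(+1.484 − (+1.519))/0.0592 = −3.547.
The balanced reaction is 3 Pd^2+(aq) + 2 Ga(s) → 3 Pd(s) + 2 Ga^3+(aq), so Q = [Ga^3+(aq)]^2 / [Pd^2+(aq)]^3.
Substituting the known concentrations and solving, log [Ga^3+(aq)] = −2.580 and [Ga^3+(aq)] = 0.0026 M.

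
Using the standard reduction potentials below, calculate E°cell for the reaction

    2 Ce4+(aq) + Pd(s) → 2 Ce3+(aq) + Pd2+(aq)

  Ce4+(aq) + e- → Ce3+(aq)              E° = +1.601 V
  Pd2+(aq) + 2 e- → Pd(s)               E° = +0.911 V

+0.690 V

In the reaction as written, Ce4+(aq) is reduced (cathode) and Pd2+(aq) is produced by oxidation at the anode.
E°cell = E°(cathode) − E°(anode) = +1.601 − (+0.911) = +0.690 V.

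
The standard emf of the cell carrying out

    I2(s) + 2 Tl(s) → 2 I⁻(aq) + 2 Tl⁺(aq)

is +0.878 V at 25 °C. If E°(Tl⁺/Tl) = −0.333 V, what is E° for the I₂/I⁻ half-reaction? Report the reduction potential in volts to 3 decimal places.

+0.545 V

In the reaction as written the I₂/I⁻ couple is reduced (cathode) and Tl⁺/Tl is oxidized (anode), so E°cell = E°(I₂/I⁻) − E°(Tl⁺/Tl).
E°(I₂/I⁻) = E°cell + E°(anode) = +0.878 + (−0.333) = +0.545 V.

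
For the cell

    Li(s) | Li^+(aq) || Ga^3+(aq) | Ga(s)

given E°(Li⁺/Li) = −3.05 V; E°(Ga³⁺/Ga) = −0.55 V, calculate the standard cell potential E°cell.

By convention the left-hand electrode in cell notation is the anode (oxidation) and the right-hand electrode is the cathode (reduction).
E°cell = E°(right) − E°(left) = −0.55 − (−3.05) = +2.50 V.

+2.50 V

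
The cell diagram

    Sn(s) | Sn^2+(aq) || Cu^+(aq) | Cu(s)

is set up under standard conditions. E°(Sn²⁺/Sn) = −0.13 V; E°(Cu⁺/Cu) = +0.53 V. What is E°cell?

By convention the left-hand electrode in cell notation is the anode (oxidation) and the right-hand electrode is the cathode (reduction).
E°cell = E°(right) − E°(left) = +0.53 − (−0.13) = +0.66 V.

+0.66 V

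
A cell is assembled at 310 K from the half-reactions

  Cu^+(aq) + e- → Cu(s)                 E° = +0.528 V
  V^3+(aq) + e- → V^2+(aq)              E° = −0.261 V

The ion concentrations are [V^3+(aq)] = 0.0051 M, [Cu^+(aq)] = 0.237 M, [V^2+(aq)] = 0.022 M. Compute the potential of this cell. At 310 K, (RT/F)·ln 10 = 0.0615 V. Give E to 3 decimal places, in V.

The Cu⁺/Cu couple has the more positive E°, so it is the cathode; V³⁺/V²⁺ is the anode.
The standard potential is +0.528 − (−0.261) = +0.789 V and the balanced reaction transfers n = 1 electron.
For the overall reaction Cu^+(aq) + V^2+(aq) → Cu(s) + V^3+(aq), Q = [V^3+(aq)] / ([Cu^+(aq)]·[V^2+(aq)]) = 0.978, giving log Q = −0.010.
E = E° − (0.0615/n)·log Q = +0.789 − (0.0615/1)(−0.010) = +0.790 V.

+0.790 V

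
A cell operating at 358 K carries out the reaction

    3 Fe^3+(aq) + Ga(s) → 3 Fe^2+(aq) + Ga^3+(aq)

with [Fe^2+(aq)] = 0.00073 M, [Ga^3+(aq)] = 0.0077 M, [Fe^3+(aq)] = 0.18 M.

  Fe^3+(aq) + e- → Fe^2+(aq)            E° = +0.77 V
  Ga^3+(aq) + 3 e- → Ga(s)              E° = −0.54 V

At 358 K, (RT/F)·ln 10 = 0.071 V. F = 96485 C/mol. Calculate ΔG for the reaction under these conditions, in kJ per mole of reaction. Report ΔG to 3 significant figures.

With Fe³⁺/Fe²⁺ reduced at the cathode, E°cell = +0.77 − (−0.54) = +1.31 V and n = 3.
The reaction quotient is ([Fe^2+(aq)]^3·[Ga^3+(aq)]) / [Fe^3+(aq)]^3 = 5.14×10^−10; by Nernst, E = +1.31 − (0.071/3)(−9.289) = +1.5298 V.
Finally ΔG = −nFE = −(3)(96485 C/mol)(+1.5298 V) = −443 kJ/mol.

−443 kJ/mol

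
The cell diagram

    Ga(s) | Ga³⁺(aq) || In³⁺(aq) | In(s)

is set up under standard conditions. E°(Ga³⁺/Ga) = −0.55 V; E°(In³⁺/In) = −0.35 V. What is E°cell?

+0.20 V

By convention the left-hand electrode in cell notation is the anode (oxidation) and the right-hand electrode is the cathode (reduction).
E°cell = E°(right) − E°(left) = −0.35 − (−0.55) = +0.20 V.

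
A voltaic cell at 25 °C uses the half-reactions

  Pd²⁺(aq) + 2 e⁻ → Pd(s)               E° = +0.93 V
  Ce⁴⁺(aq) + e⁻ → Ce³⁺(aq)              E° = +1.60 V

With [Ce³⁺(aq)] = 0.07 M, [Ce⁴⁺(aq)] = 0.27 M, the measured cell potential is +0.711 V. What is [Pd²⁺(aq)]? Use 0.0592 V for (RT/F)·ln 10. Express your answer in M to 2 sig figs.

With Ce⁴⁺/Ce³⁺ at the cathode and Pd²⁺/Pd at the anode, E°cell = +1.60 − (+0.93) = +0.67 V (n = 2).
From the Nernst equation, log Q = n(E° − E)/0.0592 = 2·(+0.67 − (+0.711))/0.0592 = −1.385.
The balanced reaction is 2 Ce⁴⁺(aq) + Pd(s) → 2 Ce³⁺(aq) + Pd²⁺(aq), so Q = ([Ce³⁺(aq)]^2·[Pd²⁺(aq)]) / [Ce⁴⁺(aq)]^2.
Isolating [Pd²⁺(aq)] in Q = 10^{−1.385} yields log [Pd²⁺(aq)] = −0.212, i.e. 0.61 M.

0.61 M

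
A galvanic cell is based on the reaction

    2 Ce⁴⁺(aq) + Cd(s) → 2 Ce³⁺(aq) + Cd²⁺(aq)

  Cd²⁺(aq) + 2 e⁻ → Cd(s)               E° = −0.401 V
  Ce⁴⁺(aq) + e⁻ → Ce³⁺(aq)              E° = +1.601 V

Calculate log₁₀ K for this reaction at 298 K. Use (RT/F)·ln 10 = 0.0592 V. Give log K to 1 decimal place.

The Ce⁴⁺/Ce³⁺ couple is reduced (cathode); E°cell = +1.601 − (−0.401) = +2.002 V with n = 2.
At equilibrium E = 0, so log K = nE°cell / 0.0592 = (2)(+2.002) / 0.0592 = 67.6.

log K = 67.6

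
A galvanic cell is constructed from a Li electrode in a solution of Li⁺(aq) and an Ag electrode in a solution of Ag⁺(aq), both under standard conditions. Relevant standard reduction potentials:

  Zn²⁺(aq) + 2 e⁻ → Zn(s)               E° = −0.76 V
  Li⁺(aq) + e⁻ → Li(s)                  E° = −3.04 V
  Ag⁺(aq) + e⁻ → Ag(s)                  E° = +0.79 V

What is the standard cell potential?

Of the two couples in this cell, the one with the more positive reduction potential is reduced at the cathode: here that is Ag⁺/Ag (+0.79 V); Li⁺/Li (−3.04 V) is the anode.
E°cell = E°(cathode) − E°(anode) = +0.79 − (−3.04) = +3.83 V.

+3.83 V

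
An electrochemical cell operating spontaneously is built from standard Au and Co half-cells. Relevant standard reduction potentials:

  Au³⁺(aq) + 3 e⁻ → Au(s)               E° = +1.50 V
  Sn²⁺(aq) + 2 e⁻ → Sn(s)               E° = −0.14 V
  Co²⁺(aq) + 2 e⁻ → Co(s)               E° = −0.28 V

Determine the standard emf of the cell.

Of the two couples in this cell, the one with the more positive reduction potential is reduced at the cathode: here that is Au³⁺/Au (+1.50 V); Co²⁺/Co (−0.28 V) is the anode.
E°cell = E°(cathode) − E°(anode) = +1.50 − (−0.28) = +1.78 V.

+1.78 V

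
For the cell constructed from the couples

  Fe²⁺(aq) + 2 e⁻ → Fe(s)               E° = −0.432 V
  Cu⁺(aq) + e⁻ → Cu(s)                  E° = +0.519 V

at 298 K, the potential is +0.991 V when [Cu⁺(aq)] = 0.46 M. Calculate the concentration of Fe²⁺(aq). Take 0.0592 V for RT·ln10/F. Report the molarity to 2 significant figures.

With Cu⁺/Cu at the cathode and Fe²⁺/Fe at the anode, E°cell = +0.519 − (−0.432) = +0.951 V (n = 2).
Rearranging E = E° − (0.0592/n)·log Q gives log Q = 2(+0.951 − (+0.991))/0.0592 = −1.351.
For 2 Cu⁺(aq) + Fe(s) → 2 Cu(s) + Fe²⁺(aq), the reaction quotient is Q = [Fe²⁺(aq)] / [Cu⁺(aq)]^2.
Isolating [Fe²⁺(aq)] in Q = 10^{−1.351} yields log [Fe²⁺(aq)] = −2.025, i.e. 0.0094 M.

0.0094 M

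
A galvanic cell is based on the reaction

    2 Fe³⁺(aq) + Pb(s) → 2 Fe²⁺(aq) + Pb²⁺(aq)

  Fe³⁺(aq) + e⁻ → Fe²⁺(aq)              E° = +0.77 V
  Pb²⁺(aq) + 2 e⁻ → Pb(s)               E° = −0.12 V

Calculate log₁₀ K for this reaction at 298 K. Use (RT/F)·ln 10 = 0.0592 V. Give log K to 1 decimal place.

The Fe³⁺/Fe²⁺ couple is reduced (cathode); E°cell = +0.77 − (−0.12) = +0.89 V with n = 2.
At equilibrium E = 0, so log K = nE°cell / 0.0592 = (2)(+0.89) / 0.0592 = 30.1.

log K = 30.1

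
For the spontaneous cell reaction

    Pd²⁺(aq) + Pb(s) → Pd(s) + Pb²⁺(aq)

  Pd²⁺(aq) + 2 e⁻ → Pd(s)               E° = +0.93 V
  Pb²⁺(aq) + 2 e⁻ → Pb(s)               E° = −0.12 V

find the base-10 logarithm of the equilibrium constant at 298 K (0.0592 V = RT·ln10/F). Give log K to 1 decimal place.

The Pd²⁺/Pd couple is reduced (cathode); E°cell = +0.93 − (−0.12) = +1.05 V with n = 2.
At equilibrium E = 0, so log K = nE°cell / 0.0592 = (2)(+1.05) / 0.0592 = 35.5.

log K = 35.5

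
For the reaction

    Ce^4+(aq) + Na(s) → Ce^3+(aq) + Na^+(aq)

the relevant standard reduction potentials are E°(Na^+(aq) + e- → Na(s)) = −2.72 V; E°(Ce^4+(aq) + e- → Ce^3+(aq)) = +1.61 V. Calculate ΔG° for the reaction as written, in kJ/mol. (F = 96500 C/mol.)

−418 kJ/mol

In the reaction as written Ce^4+(aq) is reduced, so the Ce⁴⁺/Ce³⁺ couple is the cathode and Na⁺/Na is the anode.
E°cell = +1.61 − (−2.72) = +4.33 V; balancing electrons gives n = 1.
ΔG° = −nFE°cell = −(1)(96500)(+4.33) J/mol = −418 kJ/mol.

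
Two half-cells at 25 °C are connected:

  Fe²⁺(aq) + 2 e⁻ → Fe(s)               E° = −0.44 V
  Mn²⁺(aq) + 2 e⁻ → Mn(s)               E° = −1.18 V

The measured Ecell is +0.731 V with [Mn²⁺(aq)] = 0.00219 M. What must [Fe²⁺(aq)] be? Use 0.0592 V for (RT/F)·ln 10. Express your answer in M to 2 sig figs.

With Fe²⁺/Fe at the cathode and Mn²⁺/Mn at the anode, E°cell = −0.44 − (−1.18) = +0.74 V (n = 2).
Rearranging E = E° − (0.0592/n)·log Q gives log Q = 2(+0.74 − (+0.731))/0.0592 = 0.304.
The balanced reaction is Fe²⁺(aq) + Mn(s) → Fe(s) + Mn²⁺(aq), so Q = [Mn²⁺(aq)] / [Fe²⁺(aq)].
Substituting the known concentrations and solving, log [Fe²⁺(aq)] = −2.964 and [Fe²⁺(aq)] = 0.0011 M.

0.0011 M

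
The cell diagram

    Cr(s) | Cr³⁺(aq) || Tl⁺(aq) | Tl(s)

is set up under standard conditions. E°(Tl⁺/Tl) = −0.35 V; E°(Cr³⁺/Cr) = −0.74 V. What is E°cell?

By convention the left-hand electrode in cell notation is the anode (oxidation) and the right-hand electrode is the cathode (reduction).
E°cell = E°(right) − E°(left) = −0.35 − (−0.74) = +0.39 V.

+0.39 V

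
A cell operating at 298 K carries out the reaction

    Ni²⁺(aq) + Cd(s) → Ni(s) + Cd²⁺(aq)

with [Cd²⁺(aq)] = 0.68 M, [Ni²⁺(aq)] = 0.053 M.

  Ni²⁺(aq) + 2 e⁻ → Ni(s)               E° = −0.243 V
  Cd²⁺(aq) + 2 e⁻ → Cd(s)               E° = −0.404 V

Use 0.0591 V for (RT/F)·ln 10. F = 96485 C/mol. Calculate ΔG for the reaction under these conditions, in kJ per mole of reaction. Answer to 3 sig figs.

−24.8 kJ/mol

E°cell = −0.243 − (−0.404) = +0.161 V; the balanced reaction transfers n = 2 electrons.
Q = [Cd²⁺(aq)] / [Ni²⁺(aq)] = 12.8, so log Q = 1.108 and E = +0.161 − (0.0591/2)(1.108) = +0.1283 V.
ΔG = −nFE = −(2)(96485)(+0.1283) J/mol = −24.8 kJ/mol.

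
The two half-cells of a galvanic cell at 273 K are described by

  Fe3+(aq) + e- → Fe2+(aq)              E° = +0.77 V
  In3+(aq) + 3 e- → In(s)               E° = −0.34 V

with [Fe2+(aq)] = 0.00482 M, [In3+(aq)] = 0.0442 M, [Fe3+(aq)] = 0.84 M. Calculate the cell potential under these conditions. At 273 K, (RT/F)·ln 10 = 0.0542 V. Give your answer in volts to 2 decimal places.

The Fe³⁺/Fe²⁺ couple has the more positive E°, so it is the cathode; In³⁺/In is the anode.
E°cell = +0.77 − (−0.34) = +1.11 V, with n = 3 electrons transferred.
For the overall reaction 3 Fe3+(aq) + In(s) → 3 Fe2+(aq) + In3+(aq), Q = ([Fe2+(aq)]^3·[In3+(aq)]) / [Fe3+(aq)]^3 = 8.35×10^−9, giving log Q = −8.078.
By the Nernst equation, E = +1.11 − (0.0542/3)·(−8.078) = +1.26 V.

+1.26 V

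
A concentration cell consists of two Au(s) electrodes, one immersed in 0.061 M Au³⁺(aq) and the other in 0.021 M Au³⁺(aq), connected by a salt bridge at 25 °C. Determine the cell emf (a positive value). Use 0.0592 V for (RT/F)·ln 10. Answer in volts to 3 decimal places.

0.009 V

For a concentration cell E°cell = 0, since both electrodes use the same couple.
The compartment with the higher Au³⁺(aq) concentration (0.061 M) acts as the cathode; ions are reduced there and produced at the dilute (0.021 M) anode.
With n = 3, Ecell = −(0.0592/3)·log([dilute]/[conc]) = −(0.0592/3)·log(0.021/0.061) = +0.009 V.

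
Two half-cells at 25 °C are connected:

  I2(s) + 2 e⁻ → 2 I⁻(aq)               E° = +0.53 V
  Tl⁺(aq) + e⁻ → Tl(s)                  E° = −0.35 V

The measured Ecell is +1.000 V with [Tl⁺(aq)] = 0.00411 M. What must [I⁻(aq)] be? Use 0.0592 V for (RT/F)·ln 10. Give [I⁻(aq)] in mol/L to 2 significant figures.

The I₂/I⁻ couple has the larger reduction potential, so it is the cathode: E°cell = +0.53 − (−0.35) = +0.88 V and n = 2.
Since E = E° − (0.0592/n)·log Q, log Q = n(E° − E)/0.0592 = −4.054.
For I2(s) + 2 Tl(s) → 2 I⁻(aq) + 2 Tl⁺(aq), the reaction quotient is Q = [I⁻(aq)]^2·[Tl⁺(aq)]^2.
Solving for the unknown gives log [I⁻(aq)] = 0.359, so [I⁻(aq)] ≈ 2.3 M.

2.3 M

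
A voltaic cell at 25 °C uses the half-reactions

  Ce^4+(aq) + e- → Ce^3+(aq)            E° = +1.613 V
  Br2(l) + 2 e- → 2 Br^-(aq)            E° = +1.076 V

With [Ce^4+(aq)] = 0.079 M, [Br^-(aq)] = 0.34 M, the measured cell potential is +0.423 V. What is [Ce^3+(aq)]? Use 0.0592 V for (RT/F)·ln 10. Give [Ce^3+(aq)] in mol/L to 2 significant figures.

2.3 M

The Ce⁴⁺/Ce³⁺ couple has the larger reduction potential, so it is the cathode: E°cell = +1.613 − (+1.076) = +0.537 V and n = 2.
From the Nernst equation, log Q = n(E° − E)/0.0592 = 2·(+0.537 − (+0.423))/0.0592 = 3.851.
Balancing electrons gives 2 Ce^4+(aq) + 2 Br^-(aq) → 2 Ce^3+(aq) + Br2(l); thus Q = [Ce^3+(aq)]^2 / ([Ce^4+(aq)]^2·[Br^-(aq)]^2).
Solving for the unknown gives log [Ce^3+(aq)] = 0.355, so [Ce^3+(aq)] ≈ 2.3 M.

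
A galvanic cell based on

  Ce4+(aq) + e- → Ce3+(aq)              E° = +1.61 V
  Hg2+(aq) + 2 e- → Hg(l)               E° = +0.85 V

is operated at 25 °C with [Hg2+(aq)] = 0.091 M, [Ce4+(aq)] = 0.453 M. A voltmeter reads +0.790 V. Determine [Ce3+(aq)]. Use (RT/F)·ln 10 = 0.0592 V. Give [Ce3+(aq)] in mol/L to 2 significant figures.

The Ce⁴⁺/Ce³⁺ couple has the larger reduction potential, so it is the cathode: E°cell = +1.61 − (+0.85) = +0.76 V and n = 2.
Rearranging E = E° − (0.0592/n)·log Q gives log Q = 2(+0.76 − (+0.790))/0.0592 = −1.014.
The balanced reaction is 2 Ce4+(aq) + Hg(l) → 2 Ce3+(aq) + Hg2+(aq), so Q = ([Ce3+(aq)]^2·[Hg2+(aq)]) / [Ce4+(aq)]^2.
Solving for the unknown gives log [Ce3+(aq)] = −0.330, so [Ce3+(aq)] ≈ 0.47 M.

0.47 M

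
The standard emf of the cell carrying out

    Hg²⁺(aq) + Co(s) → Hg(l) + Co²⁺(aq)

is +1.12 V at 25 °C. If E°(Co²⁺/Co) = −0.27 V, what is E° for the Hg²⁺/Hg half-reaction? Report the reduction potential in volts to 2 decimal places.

+0.85 V

In the reaction as written the Hg²⁺/Hg couple is reduced (cathode) and Co²⁺/Co is oxidized (anode), so E°cell = E°(Hg²⁺/Hg) − E°(Co²⁺/Co).
E°(Hg²⁺/Hg) = E°cell + E°(anode) = +1.12 + (−0.27) = +0.85 V.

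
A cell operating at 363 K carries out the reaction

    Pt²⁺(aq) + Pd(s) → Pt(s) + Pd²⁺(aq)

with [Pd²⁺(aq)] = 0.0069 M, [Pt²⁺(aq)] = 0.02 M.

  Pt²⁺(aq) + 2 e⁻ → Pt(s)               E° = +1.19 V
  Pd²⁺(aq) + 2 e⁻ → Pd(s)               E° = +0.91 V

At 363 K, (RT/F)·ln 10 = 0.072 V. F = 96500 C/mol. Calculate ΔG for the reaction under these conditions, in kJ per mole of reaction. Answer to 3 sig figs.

−57.2 kJ/mol

The standard cell potential is +1.19 − (+0.91) = +0.28 V, with n = 2 electrons in the balanced equation.
The reaction quotient is [Pd²⁺(aq)] / [Pt²⁺(aq)] = 0.345; by Nernst, E = +0.28 − (0.072/2)(−0.462) = +0.2966 V.
Finally ΔG = −nFE = −(2)(96500 C/mol)(+0.2966 V) = −57.2 kJ/mol.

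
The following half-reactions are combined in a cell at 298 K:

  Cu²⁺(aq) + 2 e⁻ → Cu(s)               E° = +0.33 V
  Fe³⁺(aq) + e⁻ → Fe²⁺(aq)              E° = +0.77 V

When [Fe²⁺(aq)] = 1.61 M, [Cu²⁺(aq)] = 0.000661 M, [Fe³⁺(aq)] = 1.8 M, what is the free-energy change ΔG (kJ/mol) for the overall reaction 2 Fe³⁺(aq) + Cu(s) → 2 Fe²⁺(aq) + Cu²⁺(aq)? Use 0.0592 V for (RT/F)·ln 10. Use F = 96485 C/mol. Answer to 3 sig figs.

−104 kJ/mol

The standard cell potential is +0.77 − (+0.33) = +0.44 V, with n = 2 electrons in the balanced equation.
Q = ([Fe²⁺(aq)]^2·[Cu²⁺(aq)]) / [Fe³⁺(aq)]^2 = 0.000529, so log Q = −3.277 and E = +0.44 − (0.0592/2)(−3.277) = +0.5370 V.
Then ΔG = −nFE = −2 × 96485 × +0.5370 J/mol = −104 kJ/mol.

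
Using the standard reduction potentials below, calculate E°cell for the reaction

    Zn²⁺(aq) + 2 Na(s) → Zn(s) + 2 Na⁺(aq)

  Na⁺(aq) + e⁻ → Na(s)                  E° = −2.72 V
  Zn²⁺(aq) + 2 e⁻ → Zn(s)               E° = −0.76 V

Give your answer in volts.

+1.96 V

Zn²⁺(aq) gains electrons, so the Zn²⁺/Zn couple is the cathode; the Na⁺/Na couple is the anode.
E°cell = E°(cathode) − E°(anode) = −0.76 − (−2.72) = +1.96 V.
The positive value indicates the reaction is spontaneous as written.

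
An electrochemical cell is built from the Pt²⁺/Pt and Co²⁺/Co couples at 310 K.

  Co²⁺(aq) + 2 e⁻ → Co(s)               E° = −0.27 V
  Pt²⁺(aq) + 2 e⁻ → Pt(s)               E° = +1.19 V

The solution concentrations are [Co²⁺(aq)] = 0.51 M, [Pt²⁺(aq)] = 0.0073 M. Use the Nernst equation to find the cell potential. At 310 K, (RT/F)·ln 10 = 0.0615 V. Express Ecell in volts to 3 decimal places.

Since E°(Pt²⁺/Pt) > E°(Co²⁺/Co), Pt²⁺/Pt serves as the cathode.
The standard potential is +1.19 − (−0.27) = +1.46 V and the balanced reaction transfers n = 2 electrons.
Balancing gives Pt²⁺(aq) + Co(s) → Pt(s) + Co²⁺(aq); hence Q = [Co²⁺(aq)] / [Pt²⁺(aq)] = 69.9 (log Q = 1.844).
E = E° − (0.0615/n)·log Q = +1.46 − (0.0615/2)(1.844) = +1.403 V.

+1.403 V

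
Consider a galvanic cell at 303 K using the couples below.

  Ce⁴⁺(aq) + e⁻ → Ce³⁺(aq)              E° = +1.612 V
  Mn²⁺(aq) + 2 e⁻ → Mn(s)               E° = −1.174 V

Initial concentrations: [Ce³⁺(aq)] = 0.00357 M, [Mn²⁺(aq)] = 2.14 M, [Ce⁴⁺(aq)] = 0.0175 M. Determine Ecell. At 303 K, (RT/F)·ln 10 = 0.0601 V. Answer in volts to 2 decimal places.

+2.82 V

Since E°(Ce⁴⁺/Ce³⁺) > E°(Mn²⁺/Mn), Ce⁴⁺/Ce³⁺ serves as the cathode.
E°cell = E°cat − E°an = +1.612 − (−1.174) = +2.786 V; n = 2.
Balancing gives 2 Ce⁴⁺(aq) + Mn(s) → 2 Ce³⁺(aq) + Mn²⁺(aq); hence Q = ([Ce³⁺(aq)]^2·[Mn²⁺(aq)]) / [Ce⁴⁺(aq)]^2 = 0.0891 (log Q = −1.050).
By the Nernst equation, E = +2.786 − (0.0601/2)·(−1.050) = +2.82 V.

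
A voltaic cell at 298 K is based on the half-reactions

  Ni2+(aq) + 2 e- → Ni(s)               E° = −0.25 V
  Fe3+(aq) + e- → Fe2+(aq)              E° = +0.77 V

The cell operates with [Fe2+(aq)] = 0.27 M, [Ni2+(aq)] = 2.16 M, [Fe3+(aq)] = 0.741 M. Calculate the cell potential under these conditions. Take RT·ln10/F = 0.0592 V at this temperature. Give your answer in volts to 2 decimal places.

Fe³⁺/Fe²⁺ is reduced (cathode, E° = +0.77 V) and Ni²⁺/Ni is oxidized (anode).
E°cell = E°cat − E°an = +0.77 − (−0.25) = +1.02 V; n = 2.
For the overall reaction 2 Fe3+(aq) + Ni(s) → 2 Fe2+(aq) + Ni2+(aq), Q = ([Fe2+(aq)]^2·[Ni2+(aq)]) / [Fe3+(aq)]^2 = 0.287, giving log Q = −0.542.
E = E° − (0.0592/n)·log Q = +1.02 − (0.0592/2)(−0.542) = +1.04 V.

+1.04 V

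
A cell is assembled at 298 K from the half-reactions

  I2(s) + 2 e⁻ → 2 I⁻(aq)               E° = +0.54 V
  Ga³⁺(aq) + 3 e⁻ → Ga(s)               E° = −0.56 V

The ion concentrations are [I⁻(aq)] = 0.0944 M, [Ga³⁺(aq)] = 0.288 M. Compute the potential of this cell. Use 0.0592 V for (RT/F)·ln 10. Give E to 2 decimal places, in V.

+1.17 V

Since E°(I₂/I⁻) > E°(Ga³⁺/Ga), I₂/I⁻ serves as the cathode.
The standard potential is +0.54 − (−0.56) = +1.10 V and the balanced reaction transfers n = 6 electrons.
Balancing gives 3 I2(s) + 2 Ga(s) → 6 I⁻(aq) + 2 Ga³⁺(aq); hence Q = [I⁻(aq)]^6·[Ga³⁺(aq)]^2 = 5.87×10^−8 (log Q = −7.231).
Applying E = E° − (RT ln10/nF)·log Q gives +1.10 − (0.0592/6)(−7.231) = +1.17 V.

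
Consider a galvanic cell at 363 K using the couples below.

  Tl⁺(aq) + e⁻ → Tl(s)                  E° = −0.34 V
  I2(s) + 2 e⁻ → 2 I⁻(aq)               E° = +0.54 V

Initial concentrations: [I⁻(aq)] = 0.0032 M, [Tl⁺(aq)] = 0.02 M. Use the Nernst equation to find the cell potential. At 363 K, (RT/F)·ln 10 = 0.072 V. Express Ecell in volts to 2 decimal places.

+1.18 V

Since E°(I₂/I⁻) > E°(Tl⁺/Tl), I₂/I⁻ serves as the cathode.
E°cell = +0.54 − (−0.34) = +0.88 V, with n = 2 electrons transferred.
For the overall reaction I2(s) + 2 Tl(s) → 2 I⁻(aq) + 2 Tl⁺(aq), Q = [I⁻(aq)]^2·[Tl⁺(aq)]^2 = 4.1×10^−9, giving log Q = −8.388.
E = E° − (0.072/n)·log Q = +0.88 − (0.072/2)(−8.388) = +1.18 V.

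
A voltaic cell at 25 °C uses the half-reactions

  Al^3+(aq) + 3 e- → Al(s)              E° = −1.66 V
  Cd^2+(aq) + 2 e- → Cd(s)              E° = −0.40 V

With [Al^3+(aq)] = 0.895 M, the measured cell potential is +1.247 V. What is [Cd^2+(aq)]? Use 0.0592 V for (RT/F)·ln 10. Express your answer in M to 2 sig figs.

0.34 M

With Cd²⁺/Cd at the cathode and Al³⁺/Al at the anode, E°cell = −0.40 − (−1.66) = +1.26 V (n = 6).
Since E = E° − (0.0592/n)·log Q, log Q = n(E° − E)/0.0592 = 1.318.
For 3 Cd^2+(aq) + 2 Al(s) → 3 Cd(s) + 2 Al^3+(aq), the reaction quotient is Q = [Al^3+(aq)]^2 / [Cd^2+(aq)]^3.
Solving for the unknown gives log [Cd^2+(aq)] = −0.471, so [Cd^2+(aq)] ≈ 0.34 M.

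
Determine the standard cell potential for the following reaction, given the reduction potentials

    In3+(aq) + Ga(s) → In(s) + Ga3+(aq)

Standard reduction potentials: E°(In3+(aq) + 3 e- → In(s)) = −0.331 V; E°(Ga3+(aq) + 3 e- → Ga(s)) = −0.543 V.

+0.212 V

In3+(aq) gains electrons, so the In³⁺/In couple is the cathode; the Ga³⁺/Ga couple is the anode.
E°cell = E°(cathode) − E°(anode) = −0.331 − (−0.543) = +0.212 V.
The positive value indicates the reaction is spontaneous as written.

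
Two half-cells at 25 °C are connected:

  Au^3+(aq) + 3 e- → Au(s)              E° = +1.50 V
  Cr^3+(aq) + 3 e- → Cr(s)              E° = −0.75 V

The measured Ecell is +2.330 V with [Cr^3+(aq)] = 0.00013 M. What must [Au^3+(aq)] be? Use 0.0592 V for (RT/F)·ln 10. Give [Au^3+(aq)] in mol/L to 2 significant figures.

1.5 M

With Au³⁺/Au at the cathode and Cr³⁺/Cr at the anode, E°cell = +1.50 − (−0.75) = +2.25 V (n = 3).
From the Nernst equation, log Q = n(E° − E)/0.0592 = 3·(+2.25 − (+2.330))/0.0592 = −4.054.
The balanced reaction is Au^3+(aq) + Cr(s) → Au(s) + Cr^3+(aq), so Q = [Cr^3+(aq)] / [Au^3+(aq)].
Substituting the known concentrations and solving, log [Au^3+(aq)] = 0.168 and [Au^3+(aq)] = 1.5 M.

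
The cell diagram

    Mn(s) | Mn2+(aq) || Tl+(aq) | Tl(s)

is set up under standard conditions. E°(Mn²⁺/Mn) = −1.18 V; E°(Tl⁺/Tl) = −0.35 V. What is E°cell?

+0.83 V

By convention the left-hand electrode in cell notation is the anode (oxidation) and the right-hand electrode is the cathode (reduction).
E°cell = E°(right) − E°(left) = −0.35 − (−1.18) = +0.83 V.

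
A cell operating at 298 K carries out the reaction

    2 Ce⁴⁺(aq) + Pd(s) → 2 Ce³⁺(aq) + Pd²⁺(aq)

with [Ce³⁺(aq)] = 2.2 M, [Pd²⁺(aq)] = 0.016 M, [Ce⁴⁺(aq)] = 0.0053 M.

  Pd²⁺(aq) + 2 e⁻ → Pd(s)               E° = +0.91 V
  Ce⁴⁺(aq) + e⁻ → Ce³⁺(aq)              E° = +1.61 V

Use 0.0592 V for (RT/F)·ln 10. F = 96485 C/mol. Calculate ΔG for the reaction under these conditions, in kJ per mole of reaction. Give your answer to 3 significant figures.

The standard cell potential is +1.61 − (+0.91) = +0.70 V, with n = 2 electrons in the balanced equation.
The reaction quotient is ([Ce³⁺(aq)]^2·[Pd²⁺(aq)]) / [Ce⁴⁺(aq)]^2 = 2.76×10^3; by Nernst, E = +0.70 − (0.0592/2)(3.440) = +0.5982 V.
Then ΔG = −nFE = −2 × 96485 × +0.5982 J/mol = −115 kJ/mol.

−115 kJ/mol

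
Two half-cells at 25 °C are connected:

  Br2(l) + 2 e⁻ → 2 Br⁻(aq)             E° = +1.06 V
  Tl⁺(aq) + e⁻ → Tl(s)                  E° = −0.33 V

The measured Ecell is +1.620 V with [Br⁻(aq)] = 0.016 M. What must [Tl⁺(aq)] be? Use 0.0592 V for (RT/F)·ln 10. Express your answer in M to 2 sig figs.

With Br₂/Br⁻ at the cathode and Tl⁺/Tl at the anode, E°cell = +1.06 − (−0.33) = +1.39 V (n = 2).
From the Nernst equation, log Q = n(E° − E)/0.0592 = 2·(+1.39 − (+1.620))/0.0592 = −7.770.
For Br2(l) + 2 Tl(s) → 2 Br⁻(aq) + 2 Tl⁺(aq), the reaction quotient is Q = [Br⁻(aq)]^2·[Tl⁺(aq)]^2.
Isolating [Tl⁺(aq)] in Q = 10^{−7.770} yields log [Tl⁺(aq)] = −2.089, i.e. 0.0081 M.

0.0081 M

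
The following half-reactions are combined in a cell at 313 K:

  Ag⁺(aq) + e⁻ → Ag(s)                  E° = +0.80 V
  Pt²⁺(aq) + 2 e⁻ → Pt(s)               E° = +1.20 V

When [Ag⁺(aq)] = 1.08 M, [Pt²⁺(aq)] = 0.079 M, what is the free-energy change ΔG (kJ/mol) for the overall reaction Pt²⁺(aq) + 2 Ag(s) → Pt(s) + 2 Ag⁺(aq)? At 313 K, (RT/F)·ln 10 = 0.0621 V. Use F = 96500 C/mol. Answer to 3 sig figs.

E°cell = +1.20 − (+0.80) = +0.40 V; the balanced reaction transfers n = 2 electrons.
The reaction quotient is [Ag⁺(aq)]^2 / [Pt²⁺(aq)] = 14.8; by Nernst, E = +0.40 − (0.0621/2)(1.169) = +0.3637 V.
Then ΔG = −nFE = −2 × 96500 × +0.3637 J/mol = −70.2 kJ/mol.

−70.2 kJ/mol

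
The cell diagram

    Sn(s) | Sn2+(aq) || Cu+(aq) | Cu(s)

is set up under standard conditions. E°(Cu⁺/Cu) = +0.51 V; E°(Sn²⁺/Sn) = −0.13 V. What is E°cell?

By convention the left-hand electrode in cell notation is the anode (oxidation) and the right-hand electrode is the cathode (reduction).
E°cell = E°(right) − E°(left) = +0.51 − (−0.13) = +0.64 V.

+0.64 V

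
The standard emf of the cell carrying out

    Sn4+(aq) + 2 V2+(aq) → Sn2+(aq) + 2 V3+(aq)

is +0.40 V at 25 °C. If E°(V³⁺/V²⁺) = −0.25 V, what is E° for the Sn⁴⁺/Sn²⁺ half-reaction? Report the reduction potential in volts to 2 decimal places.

+0.15 V

In the reaction as written the Sn⁴⁺/Sn²⁺ couple is reduced (cathode) and V³⁺/V²⁺ is oxidized (anode), so E°cell = E°(Sn⁴⁺/Sn²⁺) − E°(V³⁺/V²⁺).
E°(Sn⁴⁺/Sn²⁺) = E°cell + E°(anode) = +0.40 + (−0.25) = +0.15 V.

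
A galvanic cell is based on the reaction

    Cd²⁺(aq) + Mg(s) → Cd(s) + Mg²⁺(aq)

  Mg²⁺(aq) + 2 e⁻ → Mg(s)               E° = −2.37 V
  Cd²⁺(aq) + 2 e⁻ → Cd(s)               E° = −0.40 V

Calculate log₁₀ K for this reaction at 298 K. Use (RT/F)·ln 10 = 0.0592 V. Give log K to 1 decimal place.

The Cd²⁺/Cd couple is reduced (cathode); E°cell = −0.40 − (−2.37) = +1.97 V with n = 2.
At equilibrium E = 0, so log K = nE°cell / 0.0592 = (2)(+1.97) / 0.0592 = 66.6.

log K = 66.6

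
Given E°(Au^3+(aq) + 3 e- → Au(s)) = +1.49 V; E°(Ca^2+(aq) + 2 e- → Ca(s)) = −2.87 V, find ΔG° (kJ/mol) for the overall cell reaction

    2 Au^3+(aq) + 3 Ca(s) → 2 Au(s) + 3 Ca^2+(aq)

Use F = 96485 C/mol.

In the reaction as written Au^3+(aq) is reduced, so the Au³⁺/Au couple is the cathode and Ca²⁺/Ca is the anode.
E°cell = +1.49 − (−2.87) = +4.36 V; balancing electrons gives n = 6.
ΔG° = −nFE°cell = −(6)(96485)(+4.36) J/mol = −2524 kJ/mol.

−2524 kJ/mol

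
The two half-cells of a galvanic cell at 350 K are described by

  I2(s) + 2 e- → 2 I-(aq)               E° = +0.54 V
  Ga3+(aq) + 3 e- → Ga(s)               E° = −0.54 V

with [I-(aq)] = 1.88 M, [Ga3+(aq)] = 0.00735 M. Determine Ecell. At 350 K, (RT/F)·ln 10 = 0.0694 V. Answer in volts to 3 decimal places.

The I₂/I⁻ couple has the more positive E°, so it is the cathode; Ga³⁺/Ga is the anode.
E°cell = E°cat − E°an = +0.54 − (−0.54) = +1.08 V; n = 6.
For the overall reaction 3 I2(s) + 2 Ga(s) → 6 I-(aq) + 2 Ga3+(aq), Q = [I-(aq)]^6·[Ga3+(aq)]^2 = 0.00239, giving log Q = −2.622.
Applying E = E° − (RT ln10/nF)·log Q gives +1.08 − (0.0694/6)(−2.622) = +1.110 V.

+1.110 V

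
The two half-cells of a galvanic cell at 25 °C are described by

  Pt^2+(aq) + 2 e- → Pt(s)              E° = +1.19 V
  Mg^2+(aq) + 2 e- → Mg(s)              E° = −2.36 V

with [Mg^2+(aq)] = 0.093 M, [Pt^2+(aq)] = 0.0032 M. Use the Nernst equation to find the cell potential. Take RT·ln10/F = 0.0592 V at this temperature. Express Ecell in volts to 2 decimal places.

+3.51 V

The Pt²⁺/Pt couple has the more positive E°, so it is the cathode; Mg²⁺/Mg is the anode.
The standard potential is +1.19 − (−2.36) = +3.55 V and the balanced reaction transfers n = 2 electrons.
The balanced reaction is Pt^2+(aq) + Mg(s) → Pt(s) + Mg^2+(aq), so Q = [Mg^2+(aq)] / [Pt^2+(aq)] = 29.1 and log Q = 1.463.
By the Nernst equation, E = +3.55 − (0.0592/2)·(1.463) = +3.51 V.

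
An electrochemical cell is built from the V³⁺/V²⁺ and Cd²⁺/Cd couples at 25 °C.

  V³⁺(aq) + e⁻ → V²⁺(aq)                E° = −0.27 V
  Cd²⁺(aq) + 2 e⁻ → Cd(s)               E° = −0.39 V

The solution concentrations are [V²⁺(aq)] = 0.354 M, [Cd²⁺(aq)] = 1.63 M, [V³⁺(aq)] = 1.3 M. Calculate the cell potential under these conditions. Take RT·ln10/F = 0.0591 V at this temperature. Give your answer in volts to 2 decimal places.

The V³⁺/V²⁺ couple has the more positive E°, so it is the cathode; Cd²⁺/Cd is the anode.
The standard potential is −0.27 − (−0.39) = +0.12 V and the balanced reaction transfers n = 2 electrons.
For the overall reaction 2 V³⁺(aq) + Cd(s) → 2 V²⁺(aq) + Cd²⁺(aq), Q = ([V²⁺(aq)]^2·[Cd²⁺(aq)]) / [V³⁺(aq)]^2 = 0.121, giving log Q = −0.918.
Applying E = E° − (RT ln10/nF)·log Q gives +0.12 − (0.0591/2)(−0.918) = +0.15 V.

+0.15 V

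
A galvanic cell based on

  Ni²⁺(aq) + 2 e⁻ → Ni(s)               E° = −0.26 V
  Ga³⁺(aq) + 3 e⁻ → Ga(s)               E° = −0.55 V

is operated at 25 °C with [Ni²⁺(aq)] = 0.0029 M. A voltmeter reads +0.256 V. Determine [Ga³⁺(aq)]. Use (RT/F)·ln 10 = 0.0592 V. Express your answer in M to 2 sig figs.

0.0083 M

The Ni²⁺/Ni couple has the larger reduction potential, so it is the cathode: E°cell = −0.26 − (−0.55) = +0.29 V and n = 6.
Rearranging E = E° − (0.0592/n)·log Q gives log Q = 6(+0.29 − (+0.256))/0.0592 = 3.446.
The balanced reaction is 3 Ni²⁺(aq) + 2 Ga(s) → 3 Ni(s) + 2 Ga³⁺(aq), so Q = [Ga³⁺(aq)]^2 / [Ni²⁺(aq)]^3.
Substituting the known concentrations and solving, log [Ga³⁺(aq)] = −2.083 and [Ga³⁺(aq)] = 0.0083 M.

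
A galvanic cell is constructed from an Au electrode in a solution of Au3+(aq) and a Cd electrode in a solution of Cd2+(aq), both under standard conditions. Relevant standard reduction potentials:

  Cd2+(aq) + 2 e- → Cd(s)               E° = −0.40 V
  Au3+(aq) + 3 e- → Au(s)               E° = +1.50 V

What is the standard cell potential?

The Au³⁺/Au couple has the higher E°, so Au ion is reduced (cathode) and Cd is oxidized (anode).
E°cell = E°(cathode) − E°(anode) = +1.50 − (−0.40) = +1.90 V.

+1.90 V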